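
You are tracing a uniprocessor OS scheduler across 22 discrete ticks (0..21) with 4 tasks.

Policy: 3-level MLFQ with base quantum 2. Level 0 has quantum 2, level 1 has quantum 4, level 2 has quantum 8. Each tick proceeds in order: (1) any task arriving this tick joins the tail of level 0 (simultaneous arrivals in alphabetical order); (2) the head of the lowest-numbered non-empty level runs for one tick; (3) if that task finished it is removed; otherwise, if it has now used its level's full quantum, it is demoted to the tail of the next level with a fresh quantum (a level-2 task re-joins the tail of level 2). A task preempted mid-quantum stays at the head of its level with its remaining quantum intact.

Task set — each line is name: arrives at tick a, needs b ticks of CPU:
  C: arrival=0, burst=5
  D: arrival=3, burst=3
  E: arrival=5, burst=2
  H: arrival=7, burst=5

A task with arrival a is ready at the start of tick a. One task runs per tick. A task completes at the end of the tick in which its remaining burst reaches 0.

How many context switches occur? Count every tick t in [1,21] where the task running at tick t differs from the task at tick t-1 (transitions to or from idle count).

t=0: L0/L1/L2 = C/-/- → run C
t=1: L0/L1/L2 = C/-/- → run C
t=2: L0/L1/L2 = -/C/- → run C
t=3: L0/L1/L2 = D/C/- → run D
t=4: L0/L1/L2 = D/C/- → run D
t=5: L0/L1/L2 = E/CD/- → run E
t=6: L0/L1/L2 = E/CD/- → run E
t=7: L0/L1/L2 = H/CD/- → run H
t=8: L0/L1/L2 = H/CD/- → run H
t=9: L0/L1/L2 = -/CDH/- → run C
t=10: L0/L1/L2 = -/CDH/- → run C
t=11: L0/L1/L2 = -/DH/- → run D
t=12: L0/L1/L2 = -/H/- → run H
t=13: L0/L1/L2 = -/H/- → run H
t=14: L0/L1/L2 = -/H/- → run H
t=15: (idle)
t=16: (idle)
t=17: (idle)
t=18: (idle)
t=19: (idle)
t=20: (idle)
t=21: (idle)

context switches = 7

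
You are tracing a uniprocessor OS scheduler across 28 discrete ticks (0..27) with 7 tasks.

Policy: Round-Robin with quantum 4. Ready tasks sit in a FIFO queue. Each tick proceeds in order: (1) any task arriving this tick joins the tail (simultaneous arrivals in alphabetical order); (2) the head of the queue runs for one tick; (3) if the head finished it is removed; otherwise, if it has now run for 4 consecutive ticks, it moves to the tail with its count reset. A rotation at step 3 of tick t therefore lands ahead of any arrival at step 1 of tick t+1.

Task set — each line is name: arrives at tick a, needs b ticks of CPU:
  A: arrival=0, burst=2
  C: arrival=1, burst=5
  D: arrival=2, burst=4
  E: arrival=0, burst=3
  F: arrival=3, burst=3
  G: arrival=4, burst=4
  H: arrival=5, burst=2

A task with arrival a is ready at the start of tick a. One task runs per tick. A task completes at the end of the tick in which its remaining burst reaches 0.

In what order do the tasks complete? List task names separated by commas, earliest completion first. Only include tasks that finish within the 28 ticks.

completion order = A, E, D, F, G, H, C

t=0: queue=[A,E] q_used=0 → run A
t=1: queue=[A,E,C] q_used=1 → run A
t=2: queue=[E,C,D] q_used=0 → run E
t=3: queue=[E,C,D,F] q_used=1 → run E
t=4: queue=[E,C,D,F,G] q_used=2 → run E
t=5: queue=[C,D,F,G,H] q_used=0 → run C
t=6: queue=[C,D,F,G,H] q_used=1 → run C
t=7: queue=[C,D,F,G,H] q_used=2 → run C
t=8: queue=[C,D,F,G,H] q_used=3 → run C
t=9: queue=[D,F,G,H,C] q_used=0 → run D
t=10: queue=[D,F,G,H,C] q_used=1 → run D
t=11: queue=[D,F,G,H,C] q_used=2 → run D
t=12: queue=[D,F,G,H,C] q_used=3 → run D
t=13: queue=[F,G,H,C] q_used=0 → run F
t=14: queue=[F,G,H,C] q_used=1 → run F
t=15: queue=[F,G,H,C] q_used=2 → run F
t=16: queue=[G,H,C] q_used=0 → run G
t=17: queue=[G,H,C] q_used=1 → run G
t=18: queue=[G,H,C] q_used=2 → run G
t=19: queue=[G,H,C] q_used=3 → run G
t=20: queue=[H,C] q_used=0 → run H
t=21: queue=[H,C] q_used=1 → run H
t=22: queue=[C] q_used=0 → run C
t=23: (idle)
t=24: (idle)
t=25: (idle)
t=26: (idle)
t=27: (idle)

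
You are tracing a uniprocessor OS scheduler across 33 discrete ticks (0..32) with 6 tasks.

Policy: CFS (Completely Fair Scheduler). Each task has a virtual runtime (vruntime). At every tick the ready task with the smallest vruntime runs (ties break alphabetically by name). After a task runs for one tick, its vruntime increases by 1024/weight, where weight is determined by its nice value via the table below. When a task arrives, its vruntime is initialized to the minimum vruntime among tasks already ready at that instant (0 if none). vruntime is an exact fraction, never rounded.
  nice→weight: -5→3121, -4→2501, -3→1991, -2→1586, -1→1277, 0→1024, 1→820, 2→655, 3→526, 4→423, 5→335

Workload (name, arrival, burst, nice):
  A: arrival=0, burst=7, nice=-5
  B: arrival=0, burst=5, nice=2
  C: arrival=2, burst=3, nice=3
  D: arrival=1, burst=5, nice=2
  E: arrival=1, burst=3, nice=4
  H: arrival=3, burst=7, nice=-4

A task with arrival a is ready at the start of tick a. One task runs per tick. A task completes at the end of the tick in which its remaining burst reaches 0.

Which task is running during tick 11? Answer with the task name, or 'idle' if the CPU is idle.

running at tick 11 = H

t=0: vr[A=0 B=0] → run A
t=1: vr[A=1024/3121 B=0 D=0 E=0] → run B
t=2: vr[A=1024/3121 B=1024/655 C=0 D=0 E=0] → run C
t=3: vr[A=1024/3121 B=1024/655 C=512/263 D=0 E=0 H=0] → run D
t=4: vr[A=1024/3121 B=1024/655 C=512/263 D=1024/655 E=0 H=0] → run E
t=5: vr[A=1024/3121 B=1024/655 C=512/263 D=1024/655 E=1024/423 H=0] → run H
t=6: vr[A=1024/3121 B=1024/655 C=512/263 D=1024/655 E=1024/423 H=1024/2501] → run A
t=7: vr[A=2048/3121 B=1024/655 C=512/263 D=1024/655 E=1024/423 H=1024/2501] → run H
t=8: vr[A=2048/3121 B=1024/655 C=512/263 D=1024/655 E=1024/423 H=2048/2501] → run A
t=9: vr[A=3072/3121 B=1024/655 C=512/263 D=1024/655 E=1024/423 H=2048/2501] → run H
t=10: vr[A=3072/3121 B=1024/655 C=512/263 D=1024/655 E=1024/423 H=3072/2501] → run A
t=11: vr[A=4096/3121 B=1024/655 C=512/263 D=1024/655 E=1024/423 H=3072/2501] → run H
t=12: vr[A=4096/3121 B=1024/655 C=512/263 D=1024/655 E=1024/423 H=4096/2501] → run A
t=13: vr[A=5120/3121 B=1024/655 C=512/263 D=1024/655 E=1024/423 H=4096/2501] → run B
t=14: vr[A=5120/3121 B=2048/655 C=512/263 D=1024/655 E=1024/423 H=4096/2501] → run D
t=15: vr[A=5120/3121 B=2048/655 C=512/263 D=2048/655 E=1024/423 H=4096/2501] → run H
t=16: vr[A=5120/3121 B=2048/655 C=512/263 D=2048/655 E=1024/423 H=5120/2501] → run A
t=17: vr[A=6144/3121 B=2048/655 C=512/263 D=2048/655 E=1024/423 H=5120/2501] → run C
t=18: vr[A=6144/3121 B=2048/655 C=1024/263 D=2048/655 E=1024/423 H=5120/2501] → run A
t=19: vr[B=2048/655 C=1024/263 D=2048/655 E=1024/423 H=5120/2501] → run H
t=20: vr[B=2048/655 C=1024/263 D=2048/655 E=1024/423 H=6144/2501] → run E
t=21: vr[B=2048/655 C=1024/263 D=2048/655 E=2048/423 H=6144/2501] → run H
t=22: vr[B=2048/655 C=1024/263 D=2048/655 E=2048/423] → run B
t=23: vr[B=3072/655 C=1024/263 D=2048/655 E=2048/423] → run D
t=24: vr[B=3072/655 C=1024/263 D=3072/655 E=2048/423] → run C
t=25: vr[B=3072/655 D=3072/655 E=2048/423] → run B
t=26: vr[B=4096/655 D=3072/655 E=2048/423] → run D
t=27: vr[B=4096/655 D=4096/655 E=2048/423] → run E
t=28: vr[B=4096/655 D=4096/655] → run B
t=29: vr[D=4096/655] → run D
t=30: (idle)
t=31: (idle)
t=32: (idle)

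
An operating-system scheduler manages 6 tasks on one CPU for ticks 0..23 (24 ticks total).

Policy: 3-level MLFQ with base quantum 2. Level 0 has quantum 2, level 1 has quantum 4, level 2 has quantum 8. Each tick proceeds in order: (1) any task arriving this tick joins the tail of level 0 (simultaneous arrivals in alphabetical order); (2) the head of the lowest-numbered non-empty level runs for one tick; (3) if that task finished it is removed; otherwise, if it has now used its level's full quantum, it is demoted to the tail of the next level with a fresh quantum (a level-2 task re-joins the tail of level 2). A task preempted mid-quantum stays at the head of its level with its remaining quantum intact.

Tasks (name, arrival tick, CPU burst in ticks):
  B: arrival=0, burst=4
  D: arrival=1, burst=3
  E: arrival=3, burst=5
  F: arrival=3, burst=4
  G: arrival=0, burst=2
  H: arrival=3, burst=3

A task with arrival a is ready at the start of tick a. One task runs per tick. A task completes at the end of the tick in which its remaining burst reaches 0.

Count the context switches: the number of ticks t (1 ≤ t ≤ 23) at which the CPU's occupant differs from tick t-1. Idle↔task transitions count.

t=0: L0/L1/L2 = BG/-/- → run B
t=1: L0/L1/L2 = BGD/-/- → run B
t=2: L0/L1/L2 = GD/B/- → run G
t=3: L0/L1/L2 = GDEFH/B/- → run G
t=4: L0/L1/L2 = DEFH/B/- → run D
t=5: L0/L1/L2 = DEFH/B/- → run D
t=6: L0/L1/L2 = EFH/BD/- → run E
t=7: L0/L1/L2 = EFH/BD/- → run E
t=8: L0/L1/L2 = FH/BDE/- → run F
t=9: L0/L1/L2 = FH/BDE/- → run F
t=10: L0/L1/L2 = H/BDEF/- → run H
t=11: L0/L1/L2 = H/BDEF/- → run H
t=12: L0/L1/L2 = -/BDEFH/- → run B
t=13: L0/L1/L2 = -/BDEFH/- → run B
t=14: L0/L1/L2 = -/DEFH/- → run D
t=15: L0/L1/L2 = -/EFH/- → run E
t=16: L0/L1/L2 = -/EFH/- → run E
t=17: L0/L1/L2 = -/EFH/- → run E
t=18: L0/L1/L2 = -/FH/- → run F
t=19: L0/L1/L2 = -/FH/- → run F
t=20: L0/L1/L2 = -/H/- → run H
t=21: (idle)
t=22: (idle)
t=23: (idle)

context switches = 11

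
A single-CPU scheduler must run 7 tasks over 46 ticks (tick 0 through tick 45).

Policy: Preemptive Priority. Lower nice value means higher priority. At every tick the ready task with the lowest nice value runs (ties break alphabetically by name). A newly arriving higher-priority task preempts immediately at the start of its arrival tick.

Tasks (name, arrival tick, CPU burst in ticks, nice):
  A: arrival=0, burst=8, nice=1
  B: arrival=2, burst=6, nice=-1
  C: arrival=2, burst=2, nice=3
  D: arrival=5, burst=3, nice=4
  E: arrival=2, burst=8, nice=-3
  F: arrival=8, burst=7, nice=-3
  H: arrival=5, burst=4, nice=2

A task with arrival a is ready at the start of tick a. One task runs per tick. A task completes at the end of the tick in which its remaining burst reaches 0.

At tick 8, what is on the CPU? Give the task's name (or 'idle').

t=0: ready={A} → run A
t=1: ready={A} → run A
t=2: ready={A,B,C,E} → run E
t=3: ready={A,B,C,E} → run E
t=4: ready={A,B,C,E} → run E
t=5: ready={A,B,C,D,E,H} → run E
t=6: ready={A,B,C,D,E,H} → run E
t=7: ready={A,B,C,D,E,H} → run E
t=8: ready={A,B,C,D,E,F,H} → run E
t=9: ready={A,B,C,D,E,F,H} → run E
t=10: ready={A,B,C,D,F,H} → run F
t=11: ready={A,B,C,D,F,H} → run F
t=12: ready={A,B,C,D,F,H} → run F
t=13: ready={A,B,C,D,F,H} → run F
t=14: ready={A,B,C,D,F,H} → run F
t=15: ready={A,B,C,D,F,H} → run F
t=16: ready={A,B,C,D,F,H} → run F
t=17: ready={A,B,C,D,H} → run B
t=18: ready={A,B,C,D,H} → run B
t=19: ready={A,B,C,D,H} → run B
t=20: ready={A,B,C,D,H} → run B
t=21: ready={A,B,C,D,H} → run B
t=22: ready={A,B,C,D,H} → run B
t=23: ready={A,C,D,H} → run A
t=24: ready={A,C,D,H} → run A
t=25: ready={A,C,D,H} → run A
t=26: ready={A,C,D,H} → run A
t=27: ready={A,C,D,H} → run A
t=28: ready={A,C,D,H} → run A
t=29: ready={C,D,H} → run H
t=30: ready={C,D,H} → run H
t=31: ready={C,D,H} → run H
t=32: ready={C,D,H} → run H
t=33: ready={C,D} → run C
t=34: ready={C,D} → run C
t=35: ready={D} → run D
t=36: ready={D} → run D
t=37: ready={D} → run D
t=38: (idle)
t=39: (idle)
t=40: (idle)
t=41: (idle)
t=42: (idle)
t=43: (idle)
t=44: (idle)
t=45: (idle)

running at tick 8 = E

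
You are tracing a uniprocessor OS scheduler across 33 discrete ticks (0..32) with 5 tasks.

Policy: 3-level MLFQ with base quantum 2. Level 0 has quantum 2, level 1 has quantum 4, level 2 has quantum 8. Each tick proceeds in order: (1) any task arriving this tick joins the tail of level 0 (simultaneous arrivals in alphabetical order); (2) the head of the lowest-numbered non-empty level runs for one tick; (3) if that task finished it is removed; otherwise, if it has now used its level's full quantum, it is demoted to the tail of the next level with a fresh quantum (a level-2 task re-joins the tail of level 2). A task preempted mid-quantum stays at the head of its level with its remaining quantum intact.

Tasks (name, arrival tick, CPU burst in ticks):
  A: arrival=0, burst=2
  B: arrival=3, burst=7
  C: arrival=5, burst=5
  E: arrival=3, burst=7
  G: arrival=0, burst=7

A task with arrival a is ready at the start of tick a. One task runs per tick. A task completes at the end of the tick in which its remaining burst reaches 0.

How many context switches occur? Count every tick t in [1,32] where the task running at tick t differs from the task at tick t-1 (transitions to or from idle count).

context switches = 12

t=0: L0/L1/L2 = AG/-/- → run A
t=1: L0/L1/L2 = AG/-/- → run A
t=2: L0/L1/L2 = G/-/- → run G
t=3: L0/L1/L2 = GBE/-/- → run G
t=4: L0/L1/L2 = BE/G/- → run B
t=5: L0/L1/L2 = BEC/G/- → run B
t=6: L0/L1/L2 = EC/GB/- → run E
t=7: L0/L1/L2 = EC/GB/- → run E
t=8: L0/L1/L2 = C/GBE/- → run C
t=9: L0/L1/L2 = C/GBE/- → run C
t=10: L0/L1/L2 = -/GBEC/- → run G
t=11: L0/L1/L2 = -/GBEC/- → run G
t=12: L0/L1/L2 = -/GBEC/- → run G
t=13: L0/L1/L2 = -/GBEC/- → run G
t=14: L0/L1/L2 = -/BEC/G → run B
t=15: L0/L1/L2 = -/BEC/G → run B
t=16: L0/L1/L2 = -/BEC/G → run B
t=17: L0/L1/L2 = -/BEC/G → run B
t=18: L0/L1/L2 = -/EC/GB → run E
t=19: L0/L1/L2 = -/EC/GB → run E
t=20: L0/L1/L2 = -/EC/GB → run E
t=21: L0/L1/L2 = -/EC/GB → run E
t=22: L0/L1/L2 = -/C/GBE → run C
t=23: L0/L1/L2 = -/C/GBE → run C
t=24: L0/L1/L2 = -/C/GBE → run C
t=25: L0/L1/L2 = -/-/GBE → run G
t=26: L0/L1/L2 = -/-/BE → run B
t=27: L0/L1/L2 = -/-/E → run E
t=28: (idle)
t=29: (idle)
t=30: (idle)
t=31: (idle)
t=32: (idle)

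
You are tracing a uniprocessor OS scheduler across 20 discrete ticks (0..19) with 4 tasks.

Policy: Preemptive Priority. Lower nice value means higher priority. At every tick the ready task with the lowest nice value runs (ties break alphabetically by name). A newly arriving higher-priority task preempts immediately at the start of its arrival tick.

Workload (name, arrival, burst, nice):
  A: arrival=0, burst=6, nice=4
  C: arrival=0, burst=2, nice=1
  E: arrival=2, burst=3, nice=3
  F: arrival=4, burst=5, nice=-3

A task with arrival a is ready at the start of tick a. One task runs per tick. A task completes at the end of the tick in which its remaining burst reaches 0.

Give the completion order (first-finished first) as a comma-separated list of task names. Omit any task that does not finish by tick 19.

completion order = C, F, E, A

t=0: ready={A,C} → run C
t=1: ready={A,C} → run C
t=2: ready={A,E} → run E
t=3: ready={A,E} → run E
t=4: ready={A,E,F} → run F
t=5: ready={A,E,F} → run F
t=6: ready={A,E,F} → run F
t=7: ready={A,E,F} → run F
t=8: ready={A,E,F} → run F
t=9: ready={A,E} → run E
t=10: ready={A} → run A
t=11: ready={A} → run A
t=12: ready={A} → run A
t=13: ready={A} → run A
t=14: ready={A} → run A
t=15: ready={A} → run A
t=16: (idle)
t=17: (idle)
t=18: (idle)
t=19: (idle)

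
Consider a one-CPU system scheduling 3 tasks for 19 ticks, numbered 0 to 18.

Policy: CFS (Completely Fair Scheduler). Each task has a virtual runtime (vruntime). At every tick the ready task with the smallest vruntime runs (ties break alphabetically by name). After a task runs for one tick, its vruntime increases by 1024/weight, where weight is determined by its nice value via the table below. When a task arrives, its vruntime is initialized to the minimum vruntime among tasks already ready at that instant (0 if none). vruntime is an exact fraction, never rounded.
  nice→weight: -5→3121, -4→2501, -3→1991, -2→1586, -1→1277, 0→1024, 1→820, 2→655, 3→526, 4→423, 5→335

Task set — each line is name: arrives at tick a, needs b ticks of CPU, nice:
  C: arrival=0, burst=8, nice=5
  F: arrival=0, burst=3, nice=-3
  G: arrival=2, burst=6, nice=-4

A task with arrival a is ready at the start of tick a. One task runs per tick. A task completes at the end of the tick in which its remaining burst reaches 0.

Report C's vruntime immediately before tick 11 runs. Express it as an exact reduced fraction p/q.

vruntime(C, start of tick 11) = 2048/335

t=0: vr[C=0 F=0] → run C
t=1: vr[C=1024/335 F=0] → run F
t=2: vr[C=1024/335 F=1024/1991 G=1024/1991] → run F
t=3: vr[C=1024/335 F=2048/1991 G=1024/1991] → run G
t=4: vr[C=1024/335 F=2048/1991 G=4599808/4979491] → run G
t=5: vr[C=1024/335 F=2048/1991 G=6638592/4979491] → run F
t=6: vr[C=1024/335 G=6638592/4979491] → run G
t=7: vr[C=1024/335 G=8677376/4979491] → run G
t=8: vr[C=1024/335 G=10716160/4979491] → run G
t=9: vr[C=1024/335 G=12754944/4979491] → run G
t=10: vr[C=1024/335] → run C
t=11: vr[C=2048/335] → run C
t=12: vr[C=3072/335] → run C
t=13: vr[C=4096/335] → run C
t=14: vr[C=1024/67] → run C
t=15: vr[C=6144/335] → run C
t=16: vr[C=7168/335] → run C
t=17: (idle)
t=18: (idle)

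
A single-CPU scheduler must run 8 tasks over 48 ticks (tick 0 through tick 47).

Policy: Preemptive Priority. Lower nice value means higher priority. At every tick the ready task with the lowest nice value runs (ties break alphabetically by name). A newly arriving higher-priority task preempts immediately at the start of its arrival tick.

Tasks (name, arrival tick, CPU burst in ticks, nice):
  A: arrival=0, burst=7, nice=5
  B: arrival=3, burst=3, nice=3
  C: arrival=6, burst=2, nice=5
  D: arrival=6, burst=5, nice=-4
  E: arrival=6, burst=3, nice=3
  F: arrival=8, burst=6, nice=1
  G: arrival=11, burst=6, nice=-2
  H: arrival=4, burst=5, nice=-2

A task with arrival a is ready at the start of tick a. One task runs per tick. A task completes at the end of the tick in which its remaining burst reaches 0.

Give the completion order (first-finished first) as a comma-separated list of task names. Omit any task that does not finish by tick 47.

t=0: ready={A} → run A
t=1: ready={A} → run A
t=2: ready={A} → run A
t=3: ready={A,B} → run B
t=4: ready={A,B,H} → run H
t=5: ready={A,B,H} → run H
t=6: ready={A,B,C,D,E,H} → run D
t=7: ready={A,B,C,D,E,H} → run D
t=8: ready={A,B,C,D,E,F,H} → run D
t=9: ready={A,B,C,D,E,F,H} → run D
t=10: ready={A,B,C,D,E,F,H} → run D
t=11: ready={A,B,C,E,F,G,H} → run G
t=12: ready={A,B,C,E,F,G,H} → run G
t=13: ready={A,B,C,E,F,G,H} → run G
t=14: ready={A,B,C,E,F,G,H} → run G
t=15: ready={A,B,C,E,F,G,H} → run G
t=16: ready={A,B,C,E,F,G,H} → run G
t=17: ready={A,B,C,E,F,H} → run H
t=18: ready={A,B,C,E,F,H} → run H
t=19: ready={A,B,C,E,F,H} → run H
t=20: ready={A,B,C,E,F} → run F
t=21: ready={A,B,C,E,F} → run F
t=22: ready={A,B,C,E,F} → run F
t=23: ready={A,B,C,E,F} → run F
t=24: ready={A,B,C,E,F} → run F
t=25: ready={A,B,C,E,F} → run F
t=26: ready={A,B,C,E} → run B
t=27: ready={A,B,C,E} → run B
t=28: ready={A,C,E} → run E
t=29: ready={A,C,E} → run E
t=30: ready={A,C,E} → run E
t=31: ready={A,C} → run A
t=32: ready={A,C} → run A
t=33: ready={A,C} → run A
t=34: ready={A,C} → run A
t=35: ready={C} → run C
t=36: ready={C} → run C
t=37: (idle)
t=38: (idle)
t=39: (idle)
t=40: (idle)
t=41: (idle)
t=42: (idle)
t=43: (idle)
t=44: (idle)
t=45: (idle)
t=46: (idle)
t=47: (idle)

completion order = D, G, H, F, B, E, A, C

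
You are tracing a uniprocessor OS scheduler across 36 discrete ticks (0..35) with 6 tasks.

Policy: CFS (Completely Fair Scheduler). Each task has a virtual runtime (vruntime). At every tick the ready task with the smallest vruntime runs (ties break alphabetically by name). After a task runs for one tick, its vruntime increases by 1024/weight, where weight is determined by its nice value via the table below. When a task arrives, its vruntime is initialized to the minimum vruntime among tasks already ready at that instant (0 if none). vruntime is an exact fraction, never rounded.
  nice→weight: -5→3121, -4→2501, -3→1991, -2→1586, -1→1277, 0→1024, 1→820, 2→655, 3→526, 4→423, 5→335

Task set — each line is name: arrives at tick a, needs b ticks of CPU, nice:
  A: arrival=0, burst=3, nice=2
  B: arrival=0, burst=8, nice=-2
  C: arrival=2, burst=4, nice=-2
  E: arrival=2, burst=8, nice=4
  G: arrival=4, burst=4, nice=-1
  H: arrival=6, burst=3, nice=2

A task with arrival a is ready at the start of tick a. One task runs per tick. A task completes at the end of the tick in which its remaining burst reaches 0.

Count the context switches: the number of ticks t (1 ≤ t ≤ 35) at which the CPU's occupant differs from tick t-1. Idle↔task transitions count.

context switches = 23

t=0: vr[A=0 B=0] → run A
t=1: vr[A=1024/655 B=0] → run B
t=2: vr[A=1024/655 B=512/793 C=512/793 E=512/793] → run B
t=3: vr[A=1024/655 B=1024/793 C=512/793 E=512/793] → run C
t=4: vr[A=1024/655 B=1024/793 C=1024/793 E=512/793 G=512/793] → run E
t=5: vr[A=1024/655 B=1024/793 C=1024/793 E=1028608/335439 G=512/793] → run G
t=6: vr[A=1024/655 B=1024/793 C=1024/793 E=1028608/335439 G=1465856/1012661 H=1024/793] → run B
t=7: vr[A=1024/655 B=1536/793 C=1024/793 E=1028608/335439 G=1465856/1012661 H=1024/793] → run C
t=8: vr[A=1024/655 B=1536/793 C=1536/793 E=1028608/335439 G=1465856/1012661 H=1024/793] → run H
t=9: vr[A=1024/655 B=1536/793 C=1536/793 E=1028608/335439 G=1465856/1012661 H=1482752/519415] → run G
t=10: vr[A=1024/655 B=1536/793 C=1536/793 E=1028608/335439 G=2277888/1012661 H=1482752/519415] → run A
t=11: vr[A=2048/655 B=1536/793 C=1536/793 E=1028608/335439 G=2277888/1012661 H=1482752/519415] → run B
t=12: vr[A=2048/655 B=2048/793 C=1536/793 E=1028608/335439 G=2277888/1012661 H=1482752/519415] → run C
t=13: vr[A=2048/655 B=2048/793 C=2048/793 E=1028608/335439 G=2277888/1012661 H=1482752/519415] → run G
t=14: vr[A=2048/655 B=2048/793 C=2048/793 E=1028608/335439 G=3089920/1012661 H=1482752/519415] → run B
t=15: vr[A=2048/655 B=2560/793 C=2048/793 E=1028608/335439 G=3089920/1012661 H=1482752/519415] → run C
t=16: vr[A=2048/655 B=2560/793 E=1028608/335439 G=3089920/1012661 H=1482752/519415] → run H
t=17: vr[A=2048/655 B=2560/793 E=1028608/335439 G=3089920/1012661 H=2294784/519415] → run G
t=18: vr[A=2048/655 B=2560/793 E=1028608/335439 H=2294784/519415] → run E
t=19: vr[A=2048/655 B=2560/793 E=1840640/335439 H=2294784/519415] → run A
t=20: vr[B=2560/793 E=1840640/335439 H=2294784/519415] → run B
t=21: vr[B=3072/793 E=1840640/335439 H=2294784/519415] → run B
t=22: vr[B=3584/793 E=1840640/335439 H=2294784/519415] → run H
t=23: vr[B=3584/793 E=1840640/335439] → run B
t=24: vr[E=1840640/335439] → run E
t=25: vr[E=884224/111813] → run E
t=26: vr[E=3464704/335439] → run E
t=27: vr[E=4276736/335439] → run E
t=28: vr[E=1696256/111813] → run E
t=29: vr[E=5900800/335439] → run E
t=30: (idle)
t=31: (idle)
t=32: (idle)
t=33: (idle)
t=34: (idle)
t=35: (idle)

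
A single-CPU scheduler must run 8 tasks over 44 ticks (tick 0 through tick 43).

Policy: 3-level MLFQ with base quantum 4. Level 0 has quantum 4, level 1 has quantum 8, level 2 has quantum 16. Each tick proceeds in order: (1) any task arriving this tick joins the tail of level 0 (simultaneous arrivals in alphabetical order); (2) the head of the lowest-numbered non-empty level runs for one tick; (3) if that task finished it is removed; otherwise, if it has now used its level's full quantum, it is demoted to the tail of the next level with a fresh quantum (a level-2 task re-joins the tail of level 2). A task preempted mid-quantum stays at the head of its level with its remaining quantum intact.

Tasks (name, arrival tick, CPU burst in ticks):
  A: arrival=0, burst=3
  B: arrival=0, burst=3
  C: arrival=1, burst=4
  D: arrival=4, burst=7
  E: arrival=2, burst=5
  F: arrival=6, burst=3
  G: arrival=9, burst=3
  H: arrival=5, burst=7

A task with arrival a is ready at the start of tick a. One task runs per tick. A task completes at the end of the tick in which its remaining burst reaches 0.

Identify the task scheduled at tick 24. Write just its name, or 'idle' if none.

t=0: L0/L1/L2 = AB/-/- → run A
t=1: L0/L1/L2 = ABC/-/- → run A
t=2: L0/L1/L2 = ABCE/-/- → run A
t=3: L0/L1/L2 = BCE/-/- → run B
t=4: L0/L1/L2 = BCED/-/- → run B
t=5: L0/L1/L2 = BCEDH/-/- → run B
t=6: L0/L1/L2 = CEDHF/-/- → run C
t=7: L0/L1/L2 = CEDHF/-/- → run C
t=8: L0/L1/L2 = CEDHF/-/- → run C
t=9: L0/L1/L2 = CEDHFG/-/- → run C
t=10: L0/L1/L2 = EDHFG/-/- → run E
t=11: L0/L1/L2 = EDHFG/-/- → run E
t=12: L0/L1/L2 = EDHFG/-/- → run E
t=13: L0/L1/L2 = EDHFG/-/- → run E
t=14: L0/L1/L2 = DHFG/E/- → run D
t=15: L0/L1/L2 = DHFG/E/- → run D
t=16: L0/L1/L2 = DHFG/E/- → run D
t=17: L0/L1/L2 = DHFG/E/- → run D
t=18: L0/L1/L2 = HFG/ED/- → run H
t=19: L0/L1/L2 = HFG/ED/- → run H
t=20: L0/L1/L2 = HFG/ED/- → run H
t=21: L0/L1/L2 = HFG/ED/- → run H
t=22: L0/L1/L2 = FG/EDH/- → run F
t=23: L0/L1/L2 = FG/EDH/- → run F
t=24: L0/L1/L2 = FG/EDH/- → run F
t=25: L0/L1/L2 = G/EDH/- → run G
t=26: L0/L1/L2 = G/EDH/- → run G
t=27: L0/L1/L2 = G/EDH/- → run G
t=28: L0/L1/L2 = -/EDH/- → run E
t=29: L0/L1/L2 = -/DH/- → run D
t=30: L0/L1/L2 = -/DH/- → run D
t=31: L0/L1/L2 = -/DH/- → run D
t=32: L0/L1/L2 = -/H/- → run H
t=33: L0/L1/L2 = -/H/- → run H
t=34: L0/L1/L2 = -/H/- → run H
t=35: (idle)
t=36: (idle)
t=37: (idle)
t=38: (idle)
t=39: (idle)
t=40: (idle)
t=41: (idle)
t=42: (idle)
t=43: (idle)

running at tick 24 = F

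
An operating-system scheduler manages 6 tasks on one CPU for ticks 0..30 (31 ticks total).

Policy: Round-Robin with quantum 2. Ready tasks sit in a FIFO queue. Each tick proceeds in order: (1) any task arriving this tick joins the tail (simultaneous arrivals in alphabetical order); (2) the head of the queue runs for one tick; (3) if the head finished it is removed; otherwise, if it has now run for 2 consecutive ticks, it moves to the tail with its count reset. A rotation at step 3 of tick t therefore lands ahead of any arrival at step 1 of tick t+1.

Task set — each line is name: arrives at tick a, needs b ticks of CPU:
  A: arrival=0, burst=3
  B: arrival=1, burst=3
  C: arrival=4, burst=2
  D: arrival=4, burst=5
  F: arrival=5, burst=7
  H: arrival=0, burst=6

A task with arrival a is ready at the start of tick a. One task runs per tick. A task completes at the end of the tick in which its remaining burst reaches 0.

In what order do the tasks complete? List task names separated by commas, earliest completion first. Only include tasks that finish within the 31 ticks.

t=0: queue=[A,H] q_used=0 → run A
t=1: queue=[A,H,B] q_used=1 → run A
t=2: queue=[H,B,A] q_used=0 → run H
t=3: queue=[H,B,A] q_used=1 → run H
t=4: queue=[B,A,H,C,D] q_used=0 → run B
t=5: queue=[B,A,H,C,D,F] q_used=1 → run B
t=6: queue=[A,H,C,D,F,B] q_used=0 → run A
t=7: queue=[H,C,D,F,B] q_used=0 → run H
t=8: queue=[H,C,D,F,B] q_used=1 → run H
t=9: queue=[C,D,F,B,H] q_used=0 → run C
t=10: queue=[C,D,F,B,H] q_used=1 → run C
t=11: queue=[D,F,B,H] q_used=0 → run D
t=12: queue=[D,F,B,H] q_used=1 → run D
t=13: queue=[F,B,H,D] q_used=0 → run F
t=14: queue=[F,B,H,D] q_used=1 → run F
t=15: queue=[B,H,D,F] q_used=0 → run B
t=16: queue=[H,D,F] q_used=0 → run H
t=17: queue=[H,D,F] q_used=1 → run H
t=18: queue=[D,F] q_used=0 → run D
t=19: queue=[D,F] q_used=1 → run D
t=20: queue=[F,D] q_used=0 → run F
t=21: queue=[F,D] q_used=1 → run F
t=22: queue=[D,F] q_used=0 → run D
t=23: queue=[F] q_used=0 → run F
t=24: queue=[F] q_used=1 → run F
t=25: queue=[F] q_used=0 → run F
t=26: (idle)
t=27: (idle)
t=28: (idle)
t=29: (idle)
t=30: (idle)

completion order = A, C, B, H, D, F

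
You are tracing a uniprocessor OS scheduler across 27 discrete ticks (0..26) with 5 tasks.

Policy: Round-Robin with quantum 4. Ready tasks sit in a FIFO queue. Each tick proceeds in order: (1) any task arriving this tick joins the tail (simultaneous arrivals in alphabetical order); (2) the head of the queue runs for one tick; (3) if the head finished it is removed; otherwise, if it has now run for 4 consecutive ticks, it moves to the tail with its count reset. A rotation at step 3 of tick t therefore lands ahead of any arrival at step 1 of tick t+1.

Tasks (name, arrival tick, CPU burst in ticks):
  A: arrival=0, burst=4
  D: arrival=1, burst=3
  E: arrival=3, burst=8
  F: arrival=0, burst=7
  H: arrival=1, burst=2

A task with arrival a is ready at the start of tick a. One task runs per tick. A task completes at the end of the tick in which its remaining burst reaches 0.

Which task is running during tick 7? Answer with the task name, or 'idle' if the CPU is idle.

t=0: queue=[A,F] q_used=0 → run A
t=1: queue=[A,F,D,H] q_used=1 → run A
t=2: queue=[A,F,D,H] q_used=2 → run A
t=3: queue=[A,F,D,H,E] q_used=3 → run A
t=4: queue=[F,D,H,E] q_used=0 → run F
t=5: queue=[F,D,H,E] q_used=1 → run F
t=6: queue=[F,D,H,E] q_used=2 → run F
t=7: queue=[F,D,H,E] q_used=3 → run F
t=8: queue=[D,H,E,F] q_used=0 → run D
t=9: queue=[D,H,E,F] q_used=1 → run D
t=10: queue=[D,H,E,F] q_used=2 → run D
t=11: queue=[H,E,F] q_used=0 → run H
t=12: queue=[H,E,F] q_used=1 → run H
t=13: queue=[E,F] q_used=0 → run E
t=14: queue=[E,F] q_used=1 → run E
t=15: queue=[E,F] q_used=2 → run E
t=16: queue=[E,F] q_used=3 → run E
t=17: queue=[F,E] q_used=0 → run F
t=18: queue=[F,E] q_used=1 → run F
t=19: queue=[F,E] q_used=2 → run F
t=20: queue=[E] q_used=0 → run E
t=21: queue=[E] q_used=1 → run E
t=22: queue=[E] q_used=2 → run E
t=23: queue=[E] q_used=3 → run E
t=24: (idle)
t=25: (idle)
t=26: (idle)

running at tick 7 = F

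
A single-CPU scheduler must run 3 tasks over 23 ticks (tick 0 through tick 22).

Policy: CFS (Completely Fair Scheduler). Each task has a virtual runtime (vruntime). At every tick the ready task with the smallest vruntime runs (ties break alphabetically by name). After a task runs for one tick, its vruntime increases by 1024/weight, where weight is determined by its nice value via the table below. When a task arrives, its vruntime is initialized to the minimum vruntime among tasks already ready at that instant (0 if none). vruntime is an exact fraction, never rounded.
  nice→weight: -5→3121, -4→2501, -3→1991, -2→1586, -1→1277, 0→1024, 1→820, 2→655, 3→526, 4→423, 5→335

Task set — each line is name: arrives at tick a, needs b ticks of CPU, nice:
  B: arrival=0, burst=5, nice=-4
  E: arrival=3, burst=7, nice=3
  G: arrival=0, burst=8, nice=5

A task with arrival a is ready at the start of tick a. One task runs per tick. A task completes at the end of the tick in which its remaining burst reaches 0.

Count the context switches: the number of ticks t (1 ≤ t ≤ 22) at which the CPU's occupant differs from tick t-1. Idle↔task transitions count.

t=0: vr[B=0 G=0] → run B
t=1: vr[B=1024/2501 G=0] → run G
t=2: vr[B=1024/2501 G=1024/335] → run B
t=3: vr[B=2048/2501 E=2048/2501 G=1024/335] → run B
t=4: vr[B=3072/2501 E=2048/2501 G=1024/335] → run E
t=5: vr[B=3072/2501 E=1819136/657763 G=1024/335] → run B
t=6: vr[B=4096/2501 E=1819136/657763 G=1024/335] → run B
t=7: vr[E=1819136/657763 G=1024/335] → run E
t=8: vr[E=3099648/657763 G=1024/335] → run G
t=9: vr[E=3099648/657763 G=2048/335] → run E
t=10: vr[E=4380160/657763 G=2048/335] → run G
t=11: vr[E=4380160/657763 G=3072/335] → run E
t=12: vr[E=5660672/657763 G=3072/335] → run E
t=13: vr[E=6941184/657763 G=3072/335] → run G
t=14: vr[E=6941184/657763 G=4096/335] → run E
t=15: vr[E=8221696/657763 G=4096/335] → run G
t=16: vr[E=8221696/657763 G=1024/67] → run E
t=17: vr[G=1024/67] → run G
t=18: vr[G=6144/335] → run G
t=19: vr[G=7168/335] → run G
t=20: (idle)
t=21: (idle)
t=22: (idle)

context switches = 15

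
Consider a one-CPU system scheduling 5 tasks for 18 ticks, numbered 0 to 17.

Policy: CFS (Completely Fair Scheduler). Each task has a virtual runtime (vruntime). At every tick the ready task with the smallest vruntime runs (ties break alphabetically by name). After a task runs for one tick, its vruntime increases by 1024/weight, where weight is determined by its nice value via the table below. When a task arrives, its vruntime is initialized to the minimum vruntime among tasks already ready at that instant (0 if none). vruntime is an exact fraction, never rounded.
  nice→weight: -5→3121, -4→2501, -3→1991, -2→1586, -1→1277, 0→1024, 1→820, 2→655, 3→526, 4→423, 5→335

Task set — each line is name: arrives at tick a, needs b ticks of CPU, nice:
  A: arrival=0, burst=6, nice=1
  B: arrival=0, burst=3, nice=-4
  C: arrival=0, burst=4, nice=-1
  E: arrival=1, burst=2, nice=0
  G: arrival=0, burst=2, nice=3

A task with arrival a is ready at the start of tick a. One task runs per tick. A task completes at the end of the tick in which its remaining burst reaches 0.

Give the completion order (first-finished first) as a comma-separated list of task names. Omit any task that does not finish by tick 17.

t=0: vr[A=0 B=0 C=0 G=0] → run A
t=1: vr[A=256/205 B=0 C=0 E=0 G=0] → run B
t=2: vr[A=256/205 B=1024/2501 C=0 E=0 G=0] → run C
t=3: vr[A=256/205 B=1024/2501 C=1024/1277 E=0 G=0] → run E
t=4: vr[A=256/205 B=1024/2501 C=1024/1277 E=1 G=0] → run G
t=5: vr[A=256/205 B=1024/2501 C=1024/1277 E=1 G=512/263] → run B
t=6: vr[A=256/205 B=2048/2501 C=1024/1277 E=1 G=512/263] → run C
t=7: vr[A=256/205 B=2048/2501 C=2048/1277 E=1 G=512/263] → run B
t=8: vr[A=256/205 C=2048/1277 E=1 G=512/263] → run E
t=9: vr[A=256/205 C=2048/1277 G=512/263] → run A
t=10: vr[A=512/205 C=2048/1277 G=512/263] → run C
t=11: vr[A=512/205 C=3072/1277 G=512/263] → run G
t=12: vr[A=512/205 C=3072/1277] → run C
t=13: vr[A=512/205] → run A
t=14: vr[A=768/205] → run A
t=15: vr[A=1024/205] → run A
t=16: vr[A=256/41] → run A
t=17: (idle)

completion order = B, E, G, C, A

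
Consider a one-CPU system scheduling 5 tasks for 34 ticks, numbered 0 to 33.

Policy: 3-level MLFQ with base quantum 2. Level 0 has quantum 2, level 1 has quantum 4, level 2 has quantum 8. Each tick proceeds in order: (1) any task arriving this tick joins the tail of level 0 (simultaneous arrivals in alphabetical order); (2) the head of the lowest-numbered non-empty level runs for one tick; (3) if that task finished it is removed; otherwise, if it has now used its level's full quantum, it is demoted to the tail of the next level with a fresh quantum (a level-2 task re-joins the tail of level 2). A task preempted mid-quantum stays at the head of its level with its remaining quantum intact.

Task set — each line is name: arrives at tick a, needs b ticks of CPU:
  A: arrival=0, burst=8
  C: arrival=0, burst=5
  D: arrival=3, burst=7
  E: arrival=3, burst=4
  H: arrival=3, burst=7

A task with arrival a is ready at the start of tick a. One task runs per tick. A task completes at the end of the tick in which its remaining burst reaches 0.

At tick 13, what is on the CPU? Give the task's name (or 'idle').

t=0: L0/L1/L2 = AC/-/- → run A
t=1: L0/L1/L2 = AC/-/- → run A
t=2: L0/L1/L2 = C/A/- → run C
t=3: L0/L1/L2 = CDEH/A/- → run C
t=4: L0/L1/L2 = DEH/AC/- → run D
t=5: L0/L1/L2 = DEH/AC/- → run D
t=6: L0/L1/L2 = EH/ACD/- → run E
t=7: L0/L1/L2 = EH/ACD/- → run E
t=8: L0/L1/L2 = H/ACDE/- → run H
t=9: L0/L1/L2 = H/ACDE/- → run H
t=10: L0/L1/L2 = -/ACDEH/- → run A
t=11: L0/L1/L2 = -/ACDEH/- → run A
t=12: L0/L1/L2 = -/ACDEH/- → run A
t=13: L0/L1/L2 = -/ACDEH/- → run A
t=14: L0/L1/L2 = -/CDEH/A → run C
t=15: L0/L1/L2 = -/CDEH/A → run C
t=16: L0/L1/L2 = -/CDEH/A → run C
t=17: L0/L1/L2 = -/DEH/A → run D
t=18: L0/L1/L2 = -/DEH/A → run D
t=19: L0/L1/L2 = -/DEH/A → run D
t=20: L0/L1/L2 = -/DEH/A → run D
t=21: L0/L1/L2 = -/EH/AD → run E
t=22: L0/L1/L2 = -/EH/AD → run E
t=23: L0/L1/L2 = -/H/AD → run H
t=24: L0/L1/L2 = -/H/AD → run H
t=25: L0/L1/L2 = -/H/AD → run H
t=26: L0/L1/L2 = -/H/AD → run H
t=27: L0/L1/L2 = -/-/ADH → run A
t=28: L0/L1/L2 = -/-/ADH → run A
t=29: L0/L1/L2 = -/-/DH → run D
t=30: L0/L1/L2 = -/-/H → run H
t=31: (idle)
t=32: (idle)
t=33: (idle)

running at tick 13 = A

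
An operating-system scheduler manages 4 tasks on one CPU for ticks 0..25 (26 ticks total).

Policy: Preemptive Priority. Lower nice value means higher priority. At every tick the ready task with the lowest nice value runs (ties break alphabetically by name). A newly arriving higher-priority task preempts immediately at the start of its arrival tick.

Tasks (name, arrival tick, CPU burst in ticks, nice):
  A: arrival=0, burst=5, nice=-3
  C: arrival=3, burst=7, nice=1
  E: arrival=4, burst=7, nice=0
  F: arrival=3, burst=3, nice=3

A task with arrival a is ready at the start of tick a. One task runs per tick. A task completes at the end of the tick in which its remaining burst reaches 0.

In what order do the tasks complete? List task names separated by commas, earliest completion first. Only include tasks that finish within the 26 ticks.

t=0: ready={A} → run A
t=1: ready={A} → run A
t=2: ready={A} → run A
t=3: ready={A,C,F} → run A
t=4: ready={A,C,E,F} → run A
t=5: ready={C,E,F} → run E
t=6: ready={C,E,F} → run E
t=7: ready={C,E,F} → run E
t=8: ready={C,E,F} → run E
t=9: ready={C,E,F} → run E
t=10: ready={C,E,F} → run E
t=11: ready={C,E,F} → run E
t=12: ready={C,F} → run C
t=13: ready={C,F} → run C
t=14: ready={C,F} → run C
t=15: ready={C,F} → run C
t=16: ready={C,F} → run C
t=17: ready={C,F} → run C
t=18: ready={C,F} → run C
t=19: ready={F} → run F
t=20: ready={F} → run F
t=21: ready={F} → run F
t=22: (idle)
t=23: (idle)
t=24: (idle)
t=25: (idle)

completion order = A, E, C, F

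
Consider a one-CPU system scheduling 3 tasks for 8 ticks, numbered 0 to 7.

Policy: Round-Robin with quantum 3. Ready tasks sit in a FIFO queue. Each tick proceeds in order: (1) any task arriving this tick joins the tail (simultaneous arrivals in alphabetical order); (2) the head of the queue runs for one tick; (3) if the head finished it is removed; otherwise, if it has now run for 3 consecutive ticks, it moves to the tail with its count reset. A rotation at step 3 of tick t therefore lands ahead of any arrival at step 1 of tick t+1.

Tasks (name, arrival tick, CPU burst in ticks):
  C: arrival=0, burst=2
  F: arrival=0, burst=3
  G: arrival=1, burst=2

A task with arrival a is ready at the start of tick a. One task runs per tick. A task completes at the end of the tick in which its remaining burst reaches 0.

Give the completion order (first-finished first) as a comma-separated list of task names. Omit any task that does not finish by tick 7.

completion order = C, F, G

t=0: queue=[C,F] q_used=0 → run C
t=1: queue=[C,F,G] q_used=1 → run C
t=2: queue=[F,G] q_used=0 → run F
t=3: queue=[F,G] q_used=1 → run F
t=4: queue=[F,G] q_used=2 → run F
t=5: queue=[G] q_used=0 → run G
t=6: queue=[G] q_used=1 → run G
t=7: (idle)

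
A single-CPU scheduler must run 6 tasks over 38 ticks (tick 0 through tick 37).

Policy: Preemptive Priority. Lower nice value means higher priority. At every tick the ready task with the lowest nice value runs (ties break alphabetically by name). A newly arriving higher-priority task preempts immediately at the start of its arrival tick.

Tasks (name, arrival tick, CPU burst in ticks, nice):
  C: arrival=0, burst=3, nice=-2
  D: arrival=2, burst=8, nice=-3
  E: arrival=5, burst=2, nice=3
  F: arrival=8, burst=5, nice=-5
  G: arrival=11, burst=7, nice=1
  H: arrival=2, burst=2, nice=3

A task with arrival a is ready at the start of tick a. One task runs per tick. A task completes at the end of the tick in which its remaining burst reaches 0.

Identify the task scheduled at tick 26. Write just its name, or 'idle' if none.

running at tick 26 = H

t=0: ready={C} → run C
t=1: ready={C} → run C
t=2: ready={C,D,H} → run D
t=3: ready={C,D,H} → run D
t=4: ready={C,D,H} → run D
t=5: ready={C,D,E,H} → run D
t=6: ready={C,D,E,H} → run D
t=7: ready={C,D,E,H} → run D
t=8: ready={C,D,E,F,H} → run F
t=9: ready={C,D,E,F,H} → run F
t=10: ready={C,D,E,F,H} → run F
t=11: ready={C,D,E,F,G,H} → run F
t=12: ready={C,D,E,F,G,H} → run F
t=13: ready={C,D,E,G,H} → run D
t=14: ready={C,D,E,G,H} → run D
t=15: ready={C,E,G,H} → run C
t=16: ready={E,G,H} → run G
t=17: ready={E,G,H} → run G
t=18: ready={E,G,H} → run G
t=19: ready={E,G,H} → run G
t=20: ready={E,G,H} → run G
t=21: ready={E,G,H} → run G
t=22: ready={E,G,H} → run G
t=23: ready={E,H} → run E
t=24: ready={E,H} → run E
t=25: ready={H} → run H
t=26: ready={H} → run H
t=27: (idle)
t=28: (idle)
t=29: (idle)
t=30: (idle)
t=31: (idle)
t=32: (idle)
t=33: (idle)
t=34: (idle)
t=35: (idle)
t=36: (idle)
t=37: (idle)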